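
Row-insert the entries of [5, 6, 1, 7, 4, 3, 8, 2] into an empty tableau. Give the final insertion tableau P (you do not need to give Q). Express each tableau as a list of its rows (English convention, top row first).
P = [[1, 2, 7, 8], [3, 6], [4], [5]]

Insert 5: appended to row 1. P = [[5]].
Insert 6: appended to row 1. P = [[5, 6]].
Insert 1: 1 bumps 5 from row 1; 5 starts row 2. P = [[1, 6], [5]].
Insert 7: appended to row 1. P = [[1, 6, 7], [5]].
Insert 4: 4 bumps 6 from row 1; 6 appends to row 2. P = [[1, 4, 7], [5, 6]].
Insert 3: 3 bumps 4 from row 1; 4 bumps 5 from row 2; 5 starts row 3. P = [[1, 3, 7], [4, 6], [5]].
Insert 8: appended to row 1. P = [[1, 3, 7, 8], [4, 6], [5]].
Insert 2: 2 bumps 3 from row 1; 3 bumps 4 from row 2; 4 bumps 5 from row 3; 5 starts row 4. P = [[1, 2, 7, 8], [3, 6], [4], [5]].

So P = [[1, 2, 7, 8], [3, 6], [4], [5]].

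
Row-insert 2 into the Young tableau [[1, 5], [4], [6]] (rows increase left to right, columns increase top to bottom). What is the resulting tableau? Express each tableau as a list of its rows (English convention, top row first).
In row 1, 2 replaces 5 (the leftmost entry greater than 2); 5 is bumped to row 2. 5 is appended to row 2. The new tableau is [[1, 2], [4, 5], [6]].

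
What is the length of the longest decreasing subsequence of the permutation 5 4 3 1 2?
4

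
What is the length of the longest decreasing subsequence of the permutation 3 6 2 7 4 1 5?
3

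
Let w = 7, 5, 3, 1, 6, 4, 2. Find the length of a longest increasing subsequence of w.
2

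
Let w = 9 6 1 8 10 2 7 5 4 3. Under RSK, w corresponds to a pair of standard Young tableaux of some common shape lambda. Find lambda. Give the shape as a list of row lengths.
Row-insert each entry into an empty tableau.

After inserting 9: P = [[9]].
After inserting 6: P = [[6], [9]].
After inserting 1: P = [[1], [6], [9]].
After inserting 8: P = [[1, 8], [6], [9]].
After inserting 10: P = [[1, 8, 10], [6], [9]].
After inserting 2: P = [[1, 2, 10], [6, 8], [9]].
After inserting 7: P = [[1, 2, 7], [6, 8, 10], [9]].
After inserting 5: P = [[1, 2, 5], [6, 7, 10], [8], [9]].
After inserting 4: P = [[1, 2, 4], [5, 7, 10], [6], [8], [9]].
After inserting 3: P = [[1, 2, 3], [4, 7, 10], [5], [6], [8], [9]].

The final insertion tableau P = [[1, 2, 3], [4, 7, 10], [5], [6], [8], [9]] has shape [3, 3, 1, 1, 1, 1].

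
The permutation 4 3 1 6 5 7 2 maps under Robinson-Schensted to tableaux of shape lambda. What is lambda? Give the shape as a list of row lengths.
Row-insert each entry into an empty tableau.

After inserting 4: P = [[4]].
After inserting 3: P = [[3], [4]].
After inserting 1: P = [[1], [3], [4]].
After inserting 6: P = [[1, 6], [3], [4]].
After inserting 5: P = [[1, 5], [3, 6], [4]].
After inserting 7: P = [[1, 5, 7], [3, 6], [4]].
After inserting 2: P = [[1, 2, 7], [3, 5], [4, 6]].

The final insertion tableau P = [[1, 2, 7], [3, 5], [4, 6]] has shape [3, 2, 2].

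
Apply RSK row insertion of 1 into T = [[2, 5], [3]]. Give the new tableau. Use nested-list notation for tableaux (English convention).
[[1, 5], [2], [3]]

In row 1, 1 replaces 2 (the leftmost entry greater than 1); 2 is bumped to row 2. In row 2, 2 replaces 3 (the leftmost entry greater than 2); 3 is bumped to row 3. 3 starts a new row 3. The new tableau is [[1, 5], [2], [3]].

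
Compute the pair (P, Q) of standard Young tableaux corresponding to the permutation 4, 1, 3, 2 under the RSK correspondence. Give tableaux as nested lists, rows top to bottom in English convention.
Insert each entry of the permutation into P by Schensted row insertion, recording in Q the position of each new cell.

Insert 4: appended to row 1. P = [[4]], Q = [[1]].
Insert 1: 1 bumps 4 from row 1; 4 starts row 2. P = [[1], [4]], Q = [[1], [2]].
Insert 3: appended to row 1. P = [[1, 3], [4]], Q = [[1, 3], [2]].
Insert 2: 2 bumps 3 from row 1; 3 bumps 4 from row 2; 4 starts row 3. P = [[1, 2], [3], [4]], Q = [[1, 3], [2], [4]].

So P = [[1, 2], [3], [4]], Q = [[1, 3], [2], [4]].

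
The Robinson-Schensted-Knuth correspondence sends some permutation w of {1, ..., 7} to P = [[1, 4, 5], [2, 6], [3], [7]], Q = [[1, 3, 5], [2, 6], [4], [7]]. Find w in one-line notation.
7 3 4 2 6 5 1

Reverse the RSK construction: for i from n down to 1, find the cell of Q containing i, remove the entry at that cell from P, and reverse-bump it up through P; the value ejected from row 1 is w(i).

Step i=7: Q has 7 at row 4, column 1; remove 7 from row 4 of P and reverse-bump: 7 enters row 3 and ejects 3; 3 enters row 2 and ejects 2; 2 enters row 1 and ejects 1. So w(7) = 1. P is now [[2, 4, 5], [3, 6], [7]].
Step i=6: Q has 6 at row 2, column 2; remove 6 from row 2 of P and reverse-bump: 6 enters row 1 and ejects 5. So w(6) = 5. P is now [[2, 4, 6], [3], [7]].
Step i=5: Q has 5 at row 1, column 3; remove that cell from P, ejecting 6. So w(5) = 6. P is now [[2, 4], [3], [7]].
Step i=4: Q has 4 at row 3, column 1; remove 7 from row 3 of P and reverse-bump: 7 enters row 2 and ejects 3; 3 enters row 1 and ejects 2. So w(4) = 2. P is now [[3, 4], [7]].
Step i=3: Q has 3 at row 1, column 2; remove that cell from P, ejecting 4. So w(3) = 4. P is now [[3], [7]].
Step i=2: Q has 2 at row 2, column 1; remove 7 from row 2 of P and reverse-bump: 7 enters row 1 and ejects 3. So w(2) = 3. P is now [[7]].
Step i=1: Q has 1 at row 1, column 1; remove that cell from P, ejecting 7. So w(1) = 7. P is now [].

So w = 7 3 4 2 6 5 1.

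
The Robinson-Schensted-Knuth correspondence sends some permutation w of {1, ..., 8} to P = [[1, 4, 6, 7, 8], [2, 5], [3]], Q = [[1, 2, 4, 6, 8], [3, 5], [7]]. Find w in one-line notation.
3 5 2 6 4 7 1 8

Reverse the RSK construction: for i from n down to 1, find the cell of Q containing i, remove the entry at that cell from P, and reverse-bump it up through P; the value ejected from row 1 is w(i).

Step i=8: Q has 8 at row 1, column 5; remove that cell from P, ejecting 8. So w(8) = 8. P is now [[1, 4, 6, 7], [2, 5], [3]].
Step i=7: Q has 7 at row 3, column 1; remove 3 from row 3 of P and reverse-bump: 3 enters row 2 and ejects 2; 2 enters row 1 and ejects 1. So w(7) = 1. P is now [[2, 4, 6, 7], [3, 5]].
Step i=6: Q has 6 at row 1, column 4; remove that cell from P, ejecting 7. So w(6) = 7. P is now [[2, 4, 6], [3, 5]].
Step i=5: Q has 5 at row 2, column 2; remove 5 from row 2 of P and reverse-bump: 5 enters row 1 and ejects 4. So w(5) = 4. P is now [[2, 5, 6], [3]].
Step i=4: Q has 4 at row 1, column 3; remove that cell from P, ejecting 6. So w(4) = 6. P is now [[2, 5], [3]].
Step i=3: Q has 3 at row 2, column 1; remove 3 from row 2 of P and reverse-bump: 3 enters row 1 and ejects 2. So w(3) = 2. P is now [[3, 5]].
Step i=2: Q has 2 at row 1, column 2; remove that cell from P, ejecting 5. So w(2) = 5. P is now [[3]].
Step i=1: Q has 1 at row 1, column 1; remove that cell from P, ejecting 3. So w(1) = 3. P is now [].

So w = 3 5 2 6 4 7 1 8.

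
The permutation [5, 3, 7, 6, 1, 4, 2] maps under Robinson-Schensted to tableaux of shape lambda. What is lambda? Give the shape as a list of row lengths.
[2, 2, 2, 1]

Row-insert each entry into an empty tableau.

After inserting 5: P = [[5]].
After inserting 3: P = [[3], [5]].
After inserting 7: P = [[3, 7], [5]].
After inserting 6: P = [[3, 6], [5, 7]].
After inserting 1: P = [[1, 6], [3, 7], [5]].
After inserting 4: P = [[1, 4], [3, 6], [5, 7]].
After inserting 2: P = [[1, 2], [3, 4], [5, 6], [7]].

The final insertion tableau P = [[1, 2], [3, 4], [5, 6], [7]] has shape [2, 2, 2, 1].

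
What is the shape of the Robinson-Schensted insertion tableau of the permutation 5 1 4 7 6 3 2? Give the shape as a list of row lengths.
[3, 2, 1, 1]

RSK row insertion gives P = [[1, 2, 6], [3, 7], [4], [5]], which has shape [3, 2, 1, 1].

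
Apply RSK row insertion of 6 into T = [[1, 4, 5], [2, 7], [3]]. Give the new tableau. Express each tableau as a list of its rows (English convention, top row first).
[[1, 4, 5, 6], [2, 7], [3]]

6 is larger than every entry of row 1, so it is appended to row 1. The new tableau is [[1, 4, 5, 6], [2, 7], [3]].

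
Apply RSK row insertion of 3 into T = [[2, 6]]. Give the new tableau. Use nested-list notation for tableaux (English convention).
In row 1, 3 replaces 6 (the leftmost entry greater than 3); 6 is bumped to row 2. 6 starts a new row 2. The new tableau is [[2, 3], [6]].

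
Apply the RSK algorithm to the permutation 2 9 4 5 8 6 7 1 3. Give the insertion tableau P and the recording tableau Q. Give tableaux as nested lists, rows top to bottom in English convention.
Insert each entry of the permutation into P by Schensted row insertion, recording in Q the position of each new cell.

After inserting 2: P = [[2]].
After inserting 9: P = [[2, 9]].
After inserting 4: P = [[2, 4], [9]].
After inserting 5: P = [[2, 4, 5], [9]].
After inserting 8: P = [[2, 4, 5, 8], [9]].
After inserting 6: P = [[2, 4, 5, 6], [8], [9]].
After inserting 7: P = [[2, 4, 5, 6, 7], [8], [9]].
After inserting 1: P = [[1, 4, 5, 6, 7], [2], [8], [9]].
After inserting 3: P = [[1, 3, 5, 6, 7], [2, 4], [8], [9]].

So P = [[1, 3, 5, 6, 7], [2, 4], [8], [9]], Q = [[1, 2, 4, 5, 7], [3, 9], [6], [8]].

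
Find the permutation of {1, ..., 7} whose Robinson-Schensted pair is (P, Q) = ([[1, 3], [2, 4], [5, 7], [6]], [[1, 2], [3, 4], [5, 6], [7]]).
Reverse RSK: for i = n, n-1, ..., 1, locate i in Q, remove the corresponding corner cell from P, and reverse-bump its entry up through P; the value ejected from row 1 is w(i).

So w = 6 7 2 5 1 4 3.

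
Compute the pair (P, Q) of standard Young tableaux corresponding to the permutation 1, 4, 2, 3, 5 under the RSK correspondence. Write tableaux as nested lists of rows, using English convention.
Insert each entry of the permutation into P by Schensted row insertion, recording in Q the position of each new cell.

After inserting 1: P = [[1]].
After inserting 4: P = [[1, 4]].
After inserting 2: P = [[1, 2], [4]].
After inserting 3: P = [[1, 2, 3], [4]].
After inserting 5: P = [[1, 2, 3, 5], [4]].

So P = [[1, 2, 3, 5], [4]], Q = [[1, 2, 4, 5], [3]].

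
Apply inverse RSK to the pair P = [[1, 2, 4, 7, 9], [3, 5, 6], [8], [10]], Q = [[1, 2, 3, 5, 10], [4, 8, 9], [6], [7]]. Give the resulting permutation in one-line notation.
Reverse the RSK construction: for i from n down to 1, find the cell of Q containing i, remove the entry at that cell from P, and reverse-bump it up through P; the value ejected from row 1 is w(i).

Step i=10: Q has 10 at row 1, column 5; remove that cell from P, ejecting 9. So w(10) = 9. P is now [[1, 2, 4, 7], [3, 5, 6], [8], [10]].
Step i=9: Q has 9 at row 2, column 3; remove 6 from row 2 of P and reverse-bump: 6 enters row 1 and ejects 4. So w(9) = 4. P is now [[1, 2, 6, 7], [3, 5], [8], [10]].
Step i=8: Q has 8 at row 2, column 2; remove 5 from row 2 of P and reverse-bump: 5 enters row 1 and ejects 2. So w(8) = 2. P is now [[1, 5, 6, 7], [3], [8], [10]].
Step i=7: Q has 7 at row 4, column 1; remove 10 from row 4 of P and reverse-bump: 10 enters row 3 and ejects 8; 8 enters row 2 and ejects 3; 3 enters row 1 and ejects 1. So w(7) = 1. P is now [[3, 5, 6, 7], [8], [10]].
Step i=6: Q has 6 at row 3, column 1; remove 10 from row 3 of P and reverse-bump: 10 enters row 2 and ejects 8; 8 enters row 1 and ejects 7. So w(6) = 7. P is now [[3, 5, 6, 8], [10]].
Step i=5: Q has 5 at row 1, column 4; remove that cell from P, ejecting 8. So w(5) = 8. P is now [[3, 5, 6], [10]].
Step i=4: Q has 4 at row 2, column 1; remove 10 from row 2 of P and reverse-bump: 10 enters row 1 and ejects 6. So w(4) = 6. P is now [[3, 5, 10]].
Step i=3: Q has 3 at row 1, column 3; remove that cell from P, ejecting 10. So w(3) = 10. P is now [[3, 5]].
Step i=2: Q has 2 at row 1, column 2; remove that cell from P, ejecting 5. So w(2) = 5. P is now [[3]].
Step i=1: Q has 1 at row 1, column 1; remove that cell from P, ejecting 3. So w(1) = 3. P is now [].

So w = 3 5 10 6 8 7 1 2 4 9.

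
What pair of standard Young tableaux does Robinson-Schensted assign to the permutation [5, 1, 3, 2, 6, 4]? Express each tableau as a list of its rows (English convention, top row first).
P = [[1, 2, 4], [3, 6], [5]], Q = [[1, 3, 5], [2, 6], [4]]

Insert each entry of the permutation into P by Schensted row insertion, recording in Q the position of each new cell.

Insert 5: appended to row 1. P = [[5]], Q = [[1]].
Insert 1: 1 bumps 5 from row 1; 5 starts row 2. P = [[1], [5]], Q = [[1], [2]].
Insert 3: appended to row 1. P = [[1, 3], [5]], Q = [[1, 3], [2]].
Insert 2: 2 bumps 3 from row 1; 3 bumps 5 from row 2; 5 starts row 3. P = [[1, 2], [3], [5]], Q = [[1, 3], [2], [4]].
Insert 6: appended to row 1. P = [[1, 2, 6], [3], [5]], Q = [[1, 3, 5], [2], [4]].
Insert 4: 4 bumps 6 from row 1; 6 appends to row 2. P = [[1, 2, 4], [3, 6], [5]], Q = [[1, 3, 5], [2, 6], [4]].

So P = [[1, 2, 4], [3, 6], [5]], Q = [[1, 3, 5], [2, 6], [4]].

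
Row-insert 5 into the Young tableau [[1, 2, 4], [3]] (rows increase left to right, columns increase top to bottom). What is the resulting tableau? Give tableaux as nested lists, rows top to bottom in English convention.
5 is larger than every entry of row 1, so it is appended to row 1. The new tableau is [[1, 2, 4, 5], [3]].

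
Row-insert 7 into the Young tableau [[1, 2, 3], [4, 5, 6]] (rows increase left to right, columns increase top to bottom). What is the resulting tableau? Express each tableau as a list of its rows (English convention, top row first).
[[1, 2, 3, 7], [4, 5, 6]]

7 is larger than every entry of row 1, so it is appended to row 1. The new tableau is [[1, 2, 3, 7], [4, 5, 6]].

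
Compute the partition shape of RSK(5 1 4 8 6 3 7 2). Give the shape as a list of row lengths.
[4, 2, 1, 1]

RSK row insertion gives P = [[1, 2, 6, 7], [3, 8], [4], [5]], which has shape [4, 2, 1, 1].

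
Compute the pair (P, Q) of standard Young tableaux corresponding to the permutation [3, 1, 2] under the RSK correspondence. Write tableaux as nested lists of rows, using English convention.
Insert each entry of the permutation into P by Schensted row insertion, recording in Q the position of each new cell.

Insert 3: appended to row 1. P = [[3]], Q = [[1]].
Insert 1: 1 bumps 3 from row 1; 3 starts row 2. P = [[1], [3]], Q = [[1], [2]].
Insert 2: appended to row 1. P = [[1, 2], [3]], Q = [[1, 3], [2]].

So P = [[1, 2], [3]], Q = [[1, 3], [2]].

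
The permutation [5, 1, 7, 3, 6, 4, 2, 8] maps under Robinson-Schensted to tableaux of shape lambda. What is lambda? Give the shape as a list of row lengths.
[4, 2, 1, 1]

RSK row insertion gives P = [[1, 2, 4, 8], [3, 6], [5], [7]], which has shape [4, 2, 1, 1].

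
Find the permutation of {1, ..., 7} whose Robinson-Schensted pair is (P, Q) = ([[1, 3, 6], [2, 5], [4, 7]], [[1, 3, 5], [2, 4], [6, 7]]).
4 2 7 5 6 1 3

Reverse RSK: for i = n, n-1, ..., 1, locate i in Q, remove the corresponding corner cell from P, and reverse-bump its entry up through P; the value ejected from row 1 is w(i).

So w = 4 2 7 5 6 1 3.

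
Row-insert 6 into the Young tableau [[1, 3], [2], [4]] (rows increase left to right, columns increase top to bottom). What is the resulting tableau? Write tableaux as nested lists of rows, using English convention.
6 is larger than every entry of row 1, so it is appended to row 1. The new tableau is [[1, 3, 6], [2], [4]].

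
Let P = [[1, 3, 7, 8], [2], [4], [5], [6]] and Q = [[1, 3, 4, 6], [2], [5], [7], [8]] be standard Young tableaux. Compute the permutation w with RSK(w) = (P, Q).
6 2 5 7 4 8 3 1

Reverse the RSK construction: for i from n down to 1, find the cell of Q containing i, remove the entry at that cell from P, and reverse-bump it up through P; the value ejected from row 1 is w(i).

Step i=8: Q has 8 at row 5, column 1; remove 6 from row 5 of P and reverse-bump: 6 enters row 4 and ejects 5; 5 enters row 3 and ejects 4; 4 enters row 2 and ejects 2; 2 enters row 1 and ejects 1. So w(8) = 1. P is now [[2, 3, 7, 8], [4], [5], [6]].
Step i=7: Q has 7 at row 4, column 1; remove 6 from row 4 of P and reverse-bump: 6 enters row 3 and ejects 5; 5 enters row 2 and ejects 4; 4 enters row 1 and ejects 3. So w(7) = 3. P is now [[2, 4, 7, 8], [5], [6]].
Step i=6: Q has 6 at row 1, column 4; remove that cell from P, ejecting 8. So w(6) = 8. P is now [[2, 4, 7], [5], [6]].
Step i=5: Q has 5 at row 3, column 1; remove 6 from row 3 of P and reverse-bump: 6 enters row 2 and ejects 5; 5 enters row 1 and ejects 4. So w(5) = 4. P is now [[2, 5, 7], [6]].
Step i=4: Q has 4 at row 1, column 3; remove that cell from P, ejecting 7. So w(4) = 7. P is now [[2, 5], [6]].
Step i=3: Q has 3 at row 1, column 2; remove that cell from P, ejecting 5. So w(3) = 5. P is now [[2], [6]].
Step i=2: Q has 2 at row 2, column 1; remove 6 from row 2 of P and reverse-bump: 6 enters row 1 and ejects 2. So w(2) = 2. P is now [[6]].
Step i=1: Q has 1 at row 1, column 1; remove that cell from P, ejecting 6. So w(1) = 6. P is now [].

So w = 6 2 5 7 4 8 3 1.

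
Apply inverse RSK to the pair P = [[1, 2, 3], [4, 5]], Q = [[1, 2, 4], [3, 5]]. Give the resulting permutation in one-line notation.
Reverse the RSK construction: for i from n down to 1, find the cell of Q containing i, remove the entry at that cell from P, and reverse-bump it up through P; the value ejected from row 1 is w(i).

Step i=5: Q has 5 at row 2, column 2; remove 5 from row 2 of P and reverse-bump: 5 enters row 1 and ejects 3. So w(5) = 3. P is now [[1, 2, 5], [4]].
Step i=4: Q has 4 at row 1, column 3; remove that cell from P, ejecting 5. So w(4) = 5. P is now [[1, 2], [4]].
Step i=3: Q has 3 at row 2, column 1; remove 4 from row 2 of P and reverse-bump: 4 enters row 1 and ejects 2. So w(3) = 2. P is now [[1, 4]].
Step i=2: Q has 2 at row 1, column 2; remove that cell from P, ejecting 4. So w(2) = 4. P is now [[1]].
Step i=1: Q has 1 at row 1, column 1; remove that cell from P, ejecting 1. So w(1) = 1. P is now [].

So w = 1 4 2 5 3.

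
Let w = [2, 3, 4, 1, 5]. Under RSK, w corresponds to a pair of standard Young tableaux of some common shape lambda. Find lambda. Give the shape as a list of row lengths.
[4, 1]

Row-insert each entry into an empty tableau.

After inserting 2: P = [[2]].
After inserting 3: P = [[2, 3]].
After inserting 4: P = [[2, 3, 4]].
After inserting 1: P = [[1, 3, 4], [2]].
After inserting 5: P = [[1, 3, 4, 5], [2]].

The final insertion tableau P = [[1, 3, 4, 5], [2]] has shape [4, 1].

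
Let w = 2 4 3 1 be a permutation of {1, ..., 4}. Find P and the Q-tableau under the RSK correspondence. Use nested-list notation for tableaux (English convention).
Insert each entry of the permutation into P by Schensted row insertion, recording in Q the position of each new cell.

After inserting 2: P = [[2]].
After inserting 4: P = [[2, 4]].
After inserting 3: P = [[2, 3], [4]].
After inserting 1: P = [[1, 3], [2], [4]].

So P = [[1, 3], [2], [4]], Q = [[1, 2], [3], [4]].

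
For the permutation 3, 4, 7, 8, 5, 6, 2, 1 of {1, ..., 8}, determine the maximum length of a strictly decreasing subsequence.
4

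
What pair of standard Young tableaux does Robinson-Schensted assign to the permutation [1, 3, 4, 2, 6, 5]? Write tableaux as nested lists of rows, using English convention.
P = [[1, 2, 4, 5], [3, 6]], Q = [[1, 2, 3, 5], [4, 6]]

Insert each entry of the permutation into P by Schensted row insertion, recording in Q the position of each new cell.

Insert 1: appended to row 1. P = [[1]].
Insert 3: appended to row 1. P = [[1, 3]].
Insert 4: appended to row 1. P = [[1, 3, 4]].
Insert 2: 2 bumps 3 from row 1; 3 starts row 2. P = [[1, 2, 4], [3]].
Insert 6: appended to row 1. P = [[1, 2, 4, 6], [3]].
Insert 5: 5 bumps 6 from row 1; 6 appends to row 2. P = [[1, 2, 4, 5], [3, 6]].

So P = [[1, 2, 4, 5], [3, 6]], Q = [[1, 2, 3, 5], [4, 6]].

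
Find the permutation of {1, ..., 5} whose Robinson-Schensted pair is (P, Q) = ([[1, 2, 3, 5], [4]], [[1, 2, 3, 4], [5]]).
Reverse the RSK construction: for i from n down to 1, find the cell of Q containing i, remove the entry at that cell from P, and reverse-bump it up through P; the value ejected from row 1 is w(i).

Step i=5: Q has 5 at row 2, column 1; remove 4 from row 2 of P and reverse-bump: 4 enters row 1 and ejects 3. So w(5) = 3. P is now [[1, 2, 4, 5]].
Step i=4: Q has 4 at row 1, column 4; remove that cell from P, ejecting 5. So w(4) = 5. P is now [[1, 2, 4]].
Step i=3: Q has 3 at row 1, column 3; remove that cell from P, ejecting 4. So w(3) = 4. P is now [[1, 2]].
Step i=2: Q has 2 at row 1, column 2; remove that cell from P, ejecting 2. So w(2) = 2. P is now [[1]].
Step i=1: Q has 1 at row 1, column 1; remove that cell from P, ejecting 1. So w(1) = 1. P is now [].

So w = 1 2 4 5 3.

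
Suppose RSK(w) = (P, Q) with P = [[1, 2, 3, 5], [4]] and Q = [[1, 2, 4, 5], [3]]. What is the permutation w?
1 4 2 3 5

Reverse the RSK construction: for i from n down to 1, find the cell of Q containing i, remove the entry at that cell from P, and reverse-bump it up through P; the value ejected from row 1 is w(i).

Step i=5: Q has 5 at row 1, column 4; remove that cell from P, ejecting 5. So w(5) = 5. P is now [[1, 2, 3], [4]].
Step i=4: Q has 4 at row 1, column 3; remove that cell from P, ejecting 3. So w(4) = 3. P is now [[1, 2], [4]].
Step i=3: Q has 3 at row 2, column 1; remove 4 from row 2 of P and reverse-bump: 4 enters row 1 and ejects 2. So w(3) = 2. P is now [[1, 4]].
Step i=2: Q has 2 at row 1, column 2; remove that cell from P, ejecting 4. So w(2) = 4. P is now [[1]].
Step i=1: Q has 1 at row 1, column 1; remove that cell from P, ejecting 1. So w(1) = 1. P is now [].

So w = 1 4 2 3 5.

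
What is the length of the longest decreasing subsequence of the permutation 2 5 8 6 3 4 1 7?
4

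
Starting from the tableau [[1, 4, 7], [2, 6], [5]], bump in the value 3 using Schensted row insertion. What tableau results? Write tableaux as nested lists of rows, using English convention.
In row 1, 3 replaces 4 (the leftmost entry greater than 3); 4 is bumped to row 2. In row 2, 4 replaces 6 (the leftmost entry greater than 4); 6 is bumped to row 3. 6 is appended to row 3. The new tableau is [[1, 3, 7], [2, 4], [5, 6]].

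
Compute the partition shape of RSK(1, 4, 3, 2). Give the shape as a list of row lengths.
Row-insert each entry into an empty tableau.

After inserting 1: P = [[1]].
After inserting 4: P = [[1, 4]].
After inserting 3: P = [[1, 3], [4]].
After inserting 2: P = [[1, 2], [3], [4]].

The final insertion tableau P = [[1, 2], [3], [4]] has shape [2, 1, 1].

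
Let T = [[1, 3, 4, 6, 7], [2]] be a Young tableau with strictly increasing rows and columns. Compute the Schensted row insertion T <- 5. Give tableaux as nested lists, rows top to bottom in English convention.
In row 1, 5 replaces 6 (the leftmost entry greater than 5); 6 is bumped to row 2. 6 is appended to row 2. The new tableau is [[1, 3, 4, 5, 7], [2, 6]].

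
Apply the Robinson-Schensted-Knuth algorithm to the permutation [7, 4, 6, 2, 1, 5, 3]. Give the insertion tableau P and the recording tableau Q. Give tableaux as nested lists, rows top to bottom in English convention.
P = [[1, 3], [2, 5], [4, 6], [7]], Q = [[1, 3], [2, 6], [4, 7], [5]]

Insert each entry of the permutation into P by Schensted row insertion, recording in Q the position of each new cell.

Insert 7: appended to row 1. P = [[7]], Q = [[1]].
Insert 4: 4 bumps 7 from row 1; 7 starts row 2. P = [[4], [7]], Q = [[1], [2]].
Insert 6: appended to row 1. P = [[4, 6], [7]], Q = [[1, 3], [2]].
Insert 2: 2 bumps 4 from row 1; 4 bumps 7 from row 2; 7 starts row 3. P = [[2, 6], [4], [7]], Q = [[1, 3], [2], [4]].
Insert 1: 1 bumps 2 from row 1; 2 bumps 4 from row 2; 4 bumps 7 from row 3; 7 starts row 4. P = [[1, 6], [2], [4], [7]], Q = [[1, 3], [2], [4], [5]].
Insert 5: 5 bumps 6 from row 1; 6 appends to row 2. P = [[1, 5], [2, 6], [4], [7]], Q = [[1, 3], [2, 6], [4], [5]].
Insert 3: 3 bumps 5 from row 1; 5 bumps 6 from row 2; 6 appends to row 3. P = [[1, 3], [2, 5], [4, 6], [7]], Q = [[1, 3], [2, 6], [4, 7], [5]].

So P = [[1, 3], [2, 5], [4, 6], [7]], Q = [[1, 3], [2, 6], [4, 7], [5]].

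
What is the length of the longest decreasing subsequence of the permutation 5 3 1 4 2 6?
3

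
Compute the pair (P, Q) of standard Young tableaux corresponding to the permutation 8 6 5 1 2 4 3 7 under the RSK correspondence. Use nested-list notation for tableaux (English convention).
P = [[1, 2, 3, 7], [4], [5], [6], [8]], Q = [[1, 5, 6, 8], [2], [3], [4], [7]]

Insert each entry of the permutation into P by Schensted row insertion, recording in Q the position of each new cell.

After inserting 8: P = [[8]].
After inserting 6: P = [[6], [8]].
After inserting 5: P = [[5], [6], [8]].
After inserting 1: P = [[1], [5], [6], [8]].
After inserting 2: P = [[1, 2], [5], [6], [8]].
After inserting 4: P = [[1, 2, 4], [5], [6], [8]].
After inserting 3: P = [[1, 2, 3], [4], [5], [6], [8]].
After inserting 7: P = [[1, 2, 3, 7], [4], [5], [6], [8]].

So P = [[1, 2, 3, 7], [4], [5], [6], [8]], Q = [[1, 5, 6, 8], [2], [3], [4], [7]].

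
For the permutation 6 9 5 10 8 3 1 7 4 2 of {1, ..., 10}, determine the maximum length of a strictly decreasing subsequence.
5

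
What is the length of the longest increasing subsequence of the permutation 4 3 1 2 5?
3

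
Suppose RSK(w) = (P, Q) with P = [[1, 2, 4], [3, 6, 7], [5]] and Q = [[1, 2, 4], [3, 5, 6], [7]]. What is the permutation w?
5 6 1 7 3 4 2

Reverse the RSK construction: for i from n down to 1, find the cell of Q containing i, remove the entry at that cell from P, and reverse-bump it up through P; the value ejected from row 1 is w(i).

Step i=7: Q has 7 at row 3, column 1; remove 5 from row 3 of P and reverse-bump: 5 enters row 2 and ejects 3; 3 enters row 1 and ejects 2. So w(7) = 2. P is now [[1, 3, 4], [5, 6, 7]].
Step i=6: Q has 6 at row 2, column 3; remove 7 from row 2 of P and reverse-bump: 7 enters row 1 and ejects 4. So w(6) = 4. P is now [[1, 3, 7], [5, 6]].
Step i=5: Q has 5 at row 2, column 2; remove 6 from row 2 of P and reverse-bump: 6 enters row 1 and ejects 3. So w(5) = 3. P is now [[1, 6, 7], [5]].
Step i=4: Q has 4 at row 1, column 3; remove that cell from P, ejecting 7. So w(4) = 7. P is now [[1, 6], [5]].
Step i=3: Q has 3 at row 2, column 1; remove 5 from row 2 of P and reverse-bump: 5 enters row 1 and ejects 1. So w(3) = 1. P is now [[5, 6]].
Step i=2: Q has 2 at row 1, column 2; remove that cell from P, ejecting 6. So w(2) = 6. P is now [[5]].
Step i=1: Q has 1 at row 1, column 1; remove that cell from P, ejecting 5. So w(1) = 5. P is now [].

So w = 5 6 1 7 3 4 2.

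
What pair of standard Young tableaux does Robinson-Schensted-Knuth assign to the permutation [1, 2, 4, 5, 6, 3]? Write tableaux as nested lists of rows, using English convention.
Insert each entry of the permutation into P by Schensted row insertion, recording in Q the position of each new cell.

Insert 1: appended to row 1. P = [[1]].
Insert 2: appended to row 1. P = [[1, 2]].
Insert 4: appended to row 1. P = [[1, 2, 4]].
Insert 5: appended to row 1. P = [[1, 2, 4, 5]].
Insert 6: appended to row 1. P = [[1, 2, 4, 5, 6]].
Insert 3: 3 bumps 4 from row 1; 4 starts row 2. P = [[1, 2, 3, 5, 6], [4]].

So P = [[1, 2, 3, 5, 6], [4]], Q = [[1, 2, 3, 4, 5], [6]].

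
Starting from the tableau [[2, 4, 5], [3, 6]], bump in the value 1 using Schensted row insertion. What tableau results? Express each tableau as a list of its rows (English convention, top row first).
In row 1, 1 replaces 2 (the leftmost entry greater than 1); 2 is bumped to row 2. In row 2, 2 replaces 3 (the leftmost entry greater than 2); 3 is bumped to row 3. 3 starts a new row 3. The new tableau is [[1, 4, 5], [2, 6], [3]].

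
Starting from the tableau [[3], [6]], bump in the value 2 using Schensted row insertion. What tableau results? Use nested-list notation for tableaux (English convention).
[[2], [3], [6]]

In row 1, 2 replaces 3 (the leftmost entry greater than 2); 3 is bumped to row 2. In row 2, 3 replaces 6 (the leftmost entry greater than 3); 6 is bumped to row 3. 6 starts a new row 3. The new tableau is [[2], [3], [6]].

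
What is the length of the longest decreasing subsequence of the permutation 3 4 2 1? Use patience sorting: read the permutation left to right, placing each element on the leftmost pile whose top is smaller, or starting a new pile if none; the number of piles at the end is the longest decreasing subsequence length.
3: new pile. tops = [3]
4: onto pile 1 (replacing 3). tops = [4]
2: new pile. tops = [4, 2]
1: new pile. tops = [4, 2, 1]

3 piles, so the longest decreasing subsequence has length 3.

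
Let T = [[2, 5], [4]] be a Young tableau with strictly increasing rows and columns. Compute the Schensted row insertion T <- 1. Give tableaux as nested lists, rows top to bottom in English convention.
[[1, 5], [2], [4]]

In row 1, 1 replaces 2 (the leftmost entry greater than 1); 2 is bumped to row 2. In row 2, 2 replaces 4 (the leftmost entry greater than 2); 4 is bumped to row 3. 4 starts a new row 3. The new tableau is [[1, 5], [2], [4]].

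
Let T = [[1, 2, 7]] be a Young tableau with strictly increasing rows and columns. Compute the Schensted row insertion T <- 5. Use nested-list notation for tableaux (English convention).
In row 1, 5 replaces 7 (the leftmost entry greater than 5); 7 is bumped to row 2. 7 starts a new row 2. The new tableau is [[1, 2, 5], [7]].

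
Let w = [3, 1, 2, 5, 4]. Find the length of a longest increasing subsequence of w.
3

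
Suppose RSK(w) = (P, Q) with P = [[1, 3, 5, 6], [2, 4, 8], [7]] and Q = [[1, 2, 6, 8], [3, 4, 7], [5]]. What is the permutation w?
2 7 1 4 3 8 5 6

Reverse the RSK construction: for i from n down to 1, find the cell of Q containing i, remove the entry at that cell from P, and reverse-bump it up through P; the value ejected from row 1 is w(i).

Step i=8: Q has 8 at row 1, column 4; remove that cell from P, ejecting 6. So w(8) = 6. P is now [[1, 3, 5], [2, 4, 8], [7]].
Step i=7: Q has 7 at row 2, column 3; remove 8 from row 2 of P and reverse-bump: 8 enters row 1 and ejects 5. So w(7) = 5. P is now [[1, 3, 8], [2, 4], [7]].
Step i=6: Q has 6 at row 1, column 3; remove that cell from P, ejecting 8. So w(6) = 8. P is now [[1, 3], [2, 4], [7]].
Step i=5: Q has 5 at row 3, column 1; remove 7 from row 3 of P and reverse-bump: 7 enters row 2 and ejects 4; 4 enters row 1 and ejects 3. So w(5) = 3. P is now [[1, 4], [2, 7]].
Step i=4: Q has 4 at row 2, column 2; remove 7 from row 2 of P and reverse-bump: 7 enters row 1 and ejects 4. So w(4) = 4. P is now [[1, 7], [2]].
Step i=3: Q has 3 at row 2, column 1; remove 2 from row 2 of P and reverse-bump: 2 enters row 1 and ejects 1. So w(3) = 1. P is now [[2, 7]].
Step i=2: Q has 2 at row 1, column 2; remove that cell from P, ejecting 7. So w(2) = 7. P is now [[2]].
Step i=1: Q has 1 at row 1, column 1; remove that cell from P, ejecting 2. So w(1) = 2. P is now [].

So w = 2 7 1 4 3 8 5 6.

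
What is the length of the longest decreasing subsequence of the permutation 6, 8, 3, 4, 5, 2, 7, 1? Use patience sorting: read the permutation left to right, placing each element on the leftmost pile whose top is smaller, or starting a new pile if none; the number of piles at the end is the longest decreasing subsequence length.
4

6: new pile. tops = [6]
8: onto pile 1 (replacing 6). tops = [8]
3: new pile. tops = [8, 3]
4: onto pile 2 (replacing 3). tops = [8, 4]
5: onto pile 2 (replacing 4). tops = [8, 5]
2: new pile. tops = [8, 5, 2]
7: onto pile 2 (replacing 5). tops = [8, 7, 2]
1: new pile. tops = [8, 7, 2, 1]

4 piles, so the longest decreasing subsequence has length 4.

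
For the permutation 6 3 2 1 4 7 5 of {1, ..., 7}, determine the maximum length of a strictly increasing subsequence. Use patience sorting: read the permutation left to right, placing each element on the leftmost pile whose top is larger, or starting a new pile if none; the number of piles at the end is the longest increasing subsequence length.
3

6: new pile. tops = [6]
3: onto pile 1 (replacing 6). tops = [3]
2: onto pile 1 (replacing 3). tops = [2]
1: onto pile 1 (replacing 2). tops = [1]
4: new pile. tops = [1, 4]
7: new pile. tops = [1, 4, 7]
5: onto pile 3 (replacing 7). tops = [1, 4, 5]

3 piles, so the longest increasing subsequence has length 3.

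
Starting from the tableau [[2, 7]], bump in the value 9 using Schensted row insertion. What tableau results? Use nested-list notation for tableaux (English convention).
9 is larger than every entry of row 1, so it is appended to row 1. The new tableau is [[2, 7, 9]].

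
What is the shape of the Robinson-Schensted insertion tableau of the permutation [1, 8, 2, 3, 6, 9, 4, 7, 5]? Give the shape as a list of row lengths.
Row-insert each entry into an empty tableau.

After inserting 1: P = [[1]].
After inserting 8: P = [[1, 8]].
After inserting 2: P = [[1, 2], [8]].
After inserting 3: P = [[1, 2, 3], [8]].
After inserting 6: P = [[1, 2, 3, 6], [8]].
After inserting 9: P = [[1, 2, 3, 6, 9], [8]].
After inserting 4: P = [[1, 2, 3, 4, 9], [6], [8]].
After inserting 7: P = [[1, 2, 3, 4, 7], [6, 9], [8]].
After inserting 5: P = [[1, 2, 3, 4, 5], [6, 7], [8, 9]].

The final insertion tableau P = [[1, 2, 3, 4, 5], [6, 7], [8, 9]] has shape [5, 2, 2].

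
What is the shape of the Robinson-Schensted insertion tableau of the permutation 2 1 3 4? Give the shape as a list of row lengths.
[3, 1]

Row-insert each entry into an empty tableau.

After inserting 2: P = [[2]].
After inserting 1: P = [[1], [2]].
After inserting 3: P = [[1, 3], [2]].
After inserting 4: P = [[1, 3, 4], [2]].

The final insertion tableau P = [[1, 3, 4], [2]] has shape [3, 1].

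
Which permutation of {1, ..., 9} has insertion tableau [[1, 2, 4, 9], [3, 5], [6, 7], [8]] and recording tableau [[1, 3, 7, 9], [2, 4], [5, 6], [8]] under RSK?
6 3 8 7 1 2 5 4 9

Reverse RSK: for i = n, n-1, ..., 1, locate i in Q, remove the corresponding corner cell from P, and reverse-bump its entry up through P; the value ejected from row 1 is w(i).

So w = 6 3 8 7 1 2 5 4 9.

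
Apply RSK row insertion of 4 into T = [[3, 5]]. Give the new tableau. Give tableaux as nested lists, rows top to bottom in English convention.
[[3, 4], [5]]

In row 1, 4 replaces 5 (the leftmost entry greater than 4); 5 is bumped to row 2. 5 starts a new row 2. The new tableau is [[3, 4], [5]].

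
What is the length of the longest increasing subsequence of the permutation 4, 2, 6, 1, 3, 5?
3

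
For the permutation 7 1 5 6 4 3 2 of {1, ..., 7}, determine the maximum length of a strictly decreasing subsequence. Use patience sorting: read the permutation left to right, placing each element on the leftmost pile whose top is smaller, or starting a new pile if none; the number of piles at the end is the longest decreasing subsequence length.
5

7: new pile. tops = [7]
1: new pile. tops = [7, 1]
5: onto pile 2 (replacing 1). tops = [7, 5]
6: onto pile 2 (replacing 5). tops = [7, 6]
4: new pile. tops = [7, 6, 4]
3: new pile. tops = [7, 6, 4, 3]
2: new pile. tops = [7, 6, 4, 3, 2]

5 piles, so the longest decreasing subsequence has length 5.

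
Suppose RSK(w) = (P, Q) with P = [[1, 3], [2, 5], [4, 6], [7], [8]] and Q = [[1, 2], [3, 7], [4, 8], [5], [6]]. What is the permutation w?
4 8 7 6 2 1 5 3

Reverse RSK: for i = n, n-1, ..., 1, locate i in Q, remove the corresponding corner cell from P, and reverse-bump its entry up through P; the value ejected from row 1 is w(i).

So w = 4 8 7 6 2 1 5 3.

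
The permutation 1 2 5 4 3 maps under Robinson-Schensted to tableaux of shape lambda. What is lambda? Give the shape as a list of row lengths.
Row-insert each entry into an empty tableau.

After inserting 1: P = [[1]].
After inserting 2: P = [[1, 2]].
After inserting 5: P = [[1, 2, 5]].
After inserting 4: P = [[1, 2, 4], [5]].
After inserting 3: P = [[1, 2, 3], [4], [5]].

The final insertion tableau P = [[1, 2, 3], [4], [5]] has shape [3, 1, 1].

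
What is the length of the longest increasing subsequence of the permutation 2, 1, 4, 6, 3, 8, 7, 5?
4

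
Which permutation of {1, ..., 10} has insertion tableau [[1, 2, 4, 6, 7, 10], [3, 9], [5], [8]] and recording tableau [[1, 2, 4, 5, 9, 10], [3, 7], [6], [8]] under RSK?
1 8 3 5 9 4 6 2 7 10

Reverse the RSK construction: for i from n down to 1, find the cell of Q containing i, remove the entry at that cell from P, and reverse-bump it up through P; the value ejected from row 1 is w(i).

Step i=10: Q has 10 at row 1, column 6; remove that cell from P, ejecting 10. So w(10) = 10. P is now [[1, 2, 4, 6, 7], [3, 9], [5], [8]].
Step i=9: Q has 9 at row 1, column 5; remove that cell from P, ejecting 7. So w(9) = 7. P is now [[1, 2, 4, 6], [3, 9], [5], [8]].
Step i=8: Q has 8 at row 4, column 1; remove 8 from row 4 of P and reverse-bump: 8 enters row 3 and ejects 5; 5 enters row 2 and ejects 3; 3 enters row 1 and ejects 2. So w(8) = 2. P is now [[1, 3, 4, 6], [5, 9], [8]].
Step i=7: Q has 7 at row 2, column 2; remove 9 from row 2 of P and reverse-bump: 9 enters row 1 and ejects 6. So w(7) = 6. P is now [[1, 3, 4, 9], [5], [8]].
Step i=6: Q has 6 at row 3, column 1; remove 8 from row 3 of P and reverse-bump: 8 enters row 2 and ejects 5; 5 enters row 1 and ejects 4. So w(6) = 4. P is now [[1, 3, 5, 9], [8]].
Step i=5: Q has 5 at row 1, column 4; remove that cell from P, ejecting 9. So w(5) = 9. P is now [[1, 3, 5], [8]].
Step i=4: Q has 4 at row 1, column 3; remove that cell from P, ejecting 5. So w(4) = 5. P is now [[1, 3], [8]].
Step i=3: Q has 3 at row 2, column 1; remove 8 from row 2 of P and reverse-bump: 8 enters row 1 and ejects 3. So w(3) = 3. P is now [[1, 8]].
Step i=2: Q has 2 at row 1, column 2; remove that cell from P, ejecting 8. So w(2) = 8. P is now [[1]].
Step i=1: Q has 1 at row 1, column 1; remove that cell from P, ejecting 1. So w(1) = 1. P is now [].

So w = 1 8 3 5 9 4 6 2 7 10.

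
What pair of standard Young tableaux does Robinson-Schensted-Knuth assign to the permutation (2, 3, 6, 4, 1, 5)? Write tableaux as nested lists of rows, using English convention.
Insert each entry of the permutation into P by Schensted row insertion, recording in Q the position of each new cell.

After inserting 2: P = [[2]].
After inserting 3: P = [[2, 3]].
After inserting 6: P = [[2, 3, 6]].
After inserting 4: P = [[2, 3, 4], [6]].
After inserting 1: P = [[1, 3, 4], [2], [6]].
After inserting 5: P = [[1, 3, 4, 5], [2], [6]].

So P = [[1, 3, 4, 5], [2], [6]], Q = [[1, 2, 3, 6], [4], [5]].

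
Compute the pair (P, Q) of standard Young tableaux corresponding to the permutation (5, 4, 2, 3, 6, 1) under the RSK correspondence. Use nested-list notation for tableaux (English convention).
Insert each entry of the permutation into P by Schensted row insertion, recording in Q the position of each new cell.

After inserting 5: P = [[5]].
After inserting 4: P = [[4], [5]].
After inserting 2: P = [[2], [4], [5]].
After inserting 3: P = [[2, 3], [4], [5]].
After inserting 6: P = [[2, 3, 6], [4], [5]].
After inserting 1: P = [[1, 3, 6], [2], [4], [5]].

So P = [[1, 3, 6], [2], [4], [5]], Q = [[1, 4, 5], [2], [3], [6]].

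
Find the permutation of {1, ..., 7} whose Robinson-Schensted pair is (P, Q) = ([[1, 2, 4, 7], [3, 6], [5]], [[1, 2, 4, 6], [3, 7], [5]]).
1 5 3 6 2 7 4

Reverse the RSK construction: for i from n down to 1, find the cell of Q containing i, remove the entry at that cell from P, and reverse-bump it up through P; the value ejected from row 1 is w(i).

Step i=7: Q has 7 at row 2, column 2; remove 6 from row 2 of P and reverse-bump: 6 enters row 1 and ejects 4. So w(7) = 4. P is now [[1, 2, 6, 7], [3], [5]].
Step i=6: Q has 6 at row 1, column 4; remove that cell from P, ejecting 7. So w(6) = 7. P is now [[1, 2, 6], [3], [5]].
Step i=5: Q has 5 at row 3, column 1; remove 5 from row 3 of P and reverse-bump: 5 enters row 2 and ejects 3; 3 enters row 1 and ejects 2. So w(5) = 2. P is now [[1, 3, 6], [5]].
Step i=4: Q has 4 at row 1, column 3; remove that cell from P, ejecting 6. So w(4) = 6. P is now [[1, 3], [5]].
Step i=3: Q has 3 at row 2, column 1; remove 5 from row 2 of P and reverse-bump: 5 enters row 1 and ejects 3. So w(3) = 3. P is now [[1, 5]].
Step i=2: Q has 2 at row 1, column 2; remove that cell from P, ejecting 5. So w(2) = 5. P is now [[1]].
Step i=1: Q has 1 at row 1, column 1; remove that cell from P, ejecting 1. So w(1) = 1. P is now [].

So w = 1 5 3 6 2 7 4.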